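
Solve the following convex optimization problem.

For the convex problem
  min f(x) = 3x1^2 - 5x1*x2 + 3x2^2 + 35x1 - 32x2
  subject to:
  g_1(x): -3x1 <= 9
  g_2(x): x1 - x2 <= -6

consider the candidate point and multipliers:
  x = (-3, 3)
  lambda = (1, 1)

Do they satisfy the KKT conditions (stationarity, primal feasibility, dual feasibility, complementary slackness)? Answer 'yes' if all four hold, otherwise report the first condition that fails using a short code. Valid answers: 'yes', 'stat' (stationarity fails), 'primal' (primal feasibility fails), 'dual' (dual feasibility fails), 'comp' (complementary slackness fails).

Gradient of f: grad f(x) = Q x + c = (2, 1)
Constraint values g_i(x) = a_i^T x - b_i:
  g_1((-3, 3)) = 0
  g_2((-3, 3)) = 0
Stationarity residual: grad f(x) + sum_i lambda_i a_i = (0, 0)
  -> stationarity OK
Primal feasibility (all g_i <= 0): OK
Dual feasibility (all lambda_i >= 0): OK
Complementary slackness (lambda_i * g_i(x) = 0 for all i): OK

Verdict: yes, KKT holds.

yes


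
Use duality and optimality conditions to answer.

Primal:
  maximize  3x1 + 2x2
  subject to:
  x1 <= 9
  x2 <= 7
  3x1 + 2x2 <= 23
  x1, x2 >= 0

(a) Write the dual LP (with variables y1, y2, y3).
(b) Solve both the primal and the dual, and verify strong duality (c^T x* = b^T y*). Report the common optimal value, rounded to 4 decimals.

The standard primal-dual pair for 'max c^T x s.t. A x <= b, x >= 0' is:
  Dual:  min b^T y  s.t.  A^T y >= c,  y >= 0.

So the dual LP is:
  minimize  9y1 + 7y2 + 23y3
  subject to:
    y1 + 3y3 >= 3
    y2 + 2y3 >= 2
    y1, y2, y3 >= 0

Solving the primal: x* = (7.6667, 0).
  primal value c^T x* = 23.
Solving the dual: y* = (0, 0, 1).
  dual value b^T y* = 23.
Strong duality: c^T x* = b^T y*. Confirmed.

23


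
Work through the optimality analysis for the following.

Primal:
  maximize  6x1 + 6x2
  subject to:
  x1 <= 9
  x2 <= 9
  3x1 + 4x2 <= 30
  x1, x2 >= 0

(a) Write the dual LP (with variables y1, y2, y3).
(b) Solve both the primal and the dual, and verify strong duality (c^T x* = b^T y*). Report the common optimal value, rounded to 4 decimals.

The standard primal-dual pair for 'max c^T x s.t. A x <= b, x >= 0' is:
  Dual:  min b^T y  s.t.  A^T y >= c,  y >= 0.

So the dual LP is:
  minimize  9y1 + 9y2 + 30y3
  subject to:
    y1 + 3y3 >= 6
    y2 + 4y3 >= 6
    y1, y2, y3 >= 0

Solving the primal: x* = (9, 0.75).
  primal value c^T x* = 58.5.
Solving the dual: y* = (1.5, 0, 1.5).
  dual value b^T y* = 58.5.
Strong duality: c^T x* = b^T y*. Confirmed.

58.5


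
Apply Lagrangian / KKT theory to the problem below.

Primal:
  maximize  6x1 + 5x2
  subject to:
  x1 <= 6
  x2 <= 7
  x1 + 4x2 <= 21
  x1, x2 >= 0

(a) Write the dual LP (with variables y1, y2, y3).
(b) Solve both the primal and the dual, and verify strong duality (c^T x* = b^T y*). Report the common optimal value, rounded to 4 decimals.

The standard primal-dual pair for 'max c^T x s.t. A x <= b, x >= 0' is:
  Dual:  min b^T y  s.t.  A^T y >= c,  y >= 0.

So the dual LP is:
  minimize  6y1 + 7y2 + 21y3
  subject to:
    y1 + y3 >= 6
    y2 + 4y3 >= 5
    y1, y2, y3 >= 0

Solving the primal: x* = (6, 3.75).
  primal value c^T x* = 54.75.
Solving the dual: y* = (4.75, 0, 1.25).
  dual value b^T y* = 54.75.
Strong duality: c^T x* = b^T y*. Confirmed.

54.75


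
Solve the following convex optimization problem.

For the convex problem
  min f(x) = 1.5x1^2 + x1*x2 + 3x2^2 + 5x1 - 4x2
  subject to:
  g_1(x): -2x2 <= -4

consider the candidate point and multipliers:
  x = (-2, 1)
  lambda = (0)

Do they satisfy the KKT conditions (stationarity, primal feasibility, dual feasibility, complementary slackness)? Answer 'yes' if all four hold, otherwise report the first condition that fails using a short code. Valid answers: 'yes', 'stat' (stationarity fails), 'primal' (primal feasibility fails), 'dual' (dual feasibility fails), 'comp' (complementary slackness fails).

Gradient of f: grad f(x) = Q x + c = (0, 0)
Constraint values g_i(x) = a_i^T x - b_i:
  g_1((-2, 1)) = 2
Stationarity residual: grad f(x) + sum_i lambda_i a_i = (0, 0)
  -> stationarity OK
Primal feasibility (all g_i <= 0): FAILS
Dual feasibility (all lambda_i >= 0): OK
Complementary slackness (lambda_i * g_i(x) = 0 for all i): OK

Verdict: the first failing condition is primal_feasibility -> primal.

primal


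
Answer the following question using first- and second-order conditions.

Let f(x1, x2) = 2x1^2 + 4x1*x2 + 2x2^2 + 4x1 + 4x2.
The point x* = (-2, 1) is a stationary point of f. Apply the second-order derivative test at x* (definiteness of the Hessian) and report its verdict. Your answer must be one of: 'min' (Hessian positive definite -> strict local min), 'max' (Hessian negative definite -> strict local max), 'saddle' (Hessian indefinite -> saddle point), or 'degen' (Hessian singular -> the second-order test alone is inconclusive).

Compute the Hessian H = grad^2 f:
  H = [[4, 4], [4, 4]]
Verify stationarity: grad f(x*) = H x* + g = (0, 0).
Eigenvalues of H: 0, 8.
H has a zero eigenvalue (singular; positive semidefinite but not definite), so H is neither positive definite, negative definite, nor indefinite. The second-order test alone is inconclusive -> degen.
(Indeed, f is constant along the null direction of H through x*, so x* is not a strict local extremum.)

degen


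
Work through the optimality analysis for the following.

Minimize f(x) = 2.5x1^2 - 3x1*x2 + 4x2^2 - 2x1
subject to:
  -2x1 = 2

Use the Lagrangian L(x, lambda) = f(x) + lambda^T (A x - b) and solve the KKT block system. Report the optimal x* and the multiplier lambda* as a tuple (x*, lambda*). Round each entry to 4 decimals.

Form the Lagrangian:
  L(x, lambda) = (1/2) x^T Q x + c^T x + lambda^T (A x - b)
Stationarity (grad_x L = 0): Q x + c + A^T lambda = 0.
Primal feasibility: A x = b.

This gives the KKT block system:
  [ Q   A^T ] [ x     ]   [-c ]
  [ A    0  ] [ lambda ] = [ b ]

Solving the linear system:
  x*      = (-1, -0.375)
  lambda* = (-2.9375)
  f(x*)   = 3.9375

x* = (-1, -0.375), lambda* = (-2.9375)


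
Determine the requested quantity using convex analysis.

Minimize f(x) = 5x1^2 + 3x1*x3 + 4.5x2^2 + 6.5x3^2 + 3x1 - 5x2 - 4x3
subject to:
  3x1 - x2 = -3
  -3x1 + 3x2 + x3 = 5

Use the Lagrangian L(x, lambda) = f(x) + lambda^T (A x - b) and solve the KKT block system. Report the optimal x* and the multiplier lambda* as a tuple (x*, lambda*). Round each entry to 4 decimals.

Form the Lagrangian:
  L(x, lambda) = (1/2) x^T Q x + c^T x + lambda^T (A x - b)
Stationarity (grad_x L = 0): Q x + c + A^T lambda = 0.
Primal feasibility: A x = b.

This gives the KKT block system:
  [ Q   A^T ] [ x     ]   [-c ]
  [ A    0  ] [ lambda ] = [ b ]

Solving the linear system:
  x*      = (-0.7514, 0.7457, 0.5086)
  lambda* = (0.6386, -0.3576)
  f(x*)   = -2.1568

x* = (-0.7514, 0.7457, 0.5086), lambda* = (0.6386, -0.3576)


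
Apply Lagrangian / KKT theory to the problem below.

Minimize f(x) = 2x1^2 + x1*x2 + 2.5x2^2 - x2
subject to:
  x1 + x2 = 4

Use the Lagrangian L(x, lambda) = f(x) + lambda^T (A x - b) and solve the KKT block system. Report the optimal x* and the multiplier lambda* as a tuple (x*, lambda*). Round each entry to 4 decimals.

Form the Lagrangian:
  L(x, lambda) = (1/2) x^T Q x + c^T x + lambda^T (A x - b)
Stationarity (grad_x L = 0): Q x + c + A^T lambda = 0.
Primal feasibility: A x = b.

This gives the KKT block system:
  [ Q   A^T ] [ x     ]   [-c ]
  [ A    0  ] [ lambda ] = [ b ]

Solving the linear system:
  x*      = (2.1429, 1.8571)
  lambda* = (-10.4286)
  f(x*)   = 19.9286

x* = (2.1429, 1.8571), lambda* = (-10.4286)


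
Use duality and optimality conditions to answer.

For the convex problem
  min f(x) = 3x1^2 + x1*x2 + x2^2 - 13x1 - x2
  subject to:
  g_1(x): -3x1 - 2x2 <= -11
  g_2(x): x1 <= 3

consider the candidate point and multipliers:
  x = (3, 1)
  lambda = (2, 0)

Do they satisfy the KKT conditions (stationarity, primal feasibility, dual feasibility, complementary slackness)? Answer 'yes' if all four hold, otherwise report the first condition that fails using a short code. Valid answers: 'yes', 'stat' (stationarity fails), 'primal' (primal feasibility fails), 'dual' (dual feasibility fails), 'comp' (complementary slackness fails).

Gradient of f: grad f(x) = Q x + c = (6, 4)
Constraint values g_i(x) = a_i^T x - b_i:
  g_1((3, 1)) = 0
  g_2((3, 1)) = 0
Stationarity residual: grad f(x) + sum_i lambda_i a_i = (0, 0)
  -> stationarity OK
Primal feasibility (all g_i <= 0): OK
Dual feasibility (all lambda_i >= 0): OK
Complementary slackness (lambda_i * g_i(x) = 0 for all i): OK

Verdict: yes, KKT holds.

yes


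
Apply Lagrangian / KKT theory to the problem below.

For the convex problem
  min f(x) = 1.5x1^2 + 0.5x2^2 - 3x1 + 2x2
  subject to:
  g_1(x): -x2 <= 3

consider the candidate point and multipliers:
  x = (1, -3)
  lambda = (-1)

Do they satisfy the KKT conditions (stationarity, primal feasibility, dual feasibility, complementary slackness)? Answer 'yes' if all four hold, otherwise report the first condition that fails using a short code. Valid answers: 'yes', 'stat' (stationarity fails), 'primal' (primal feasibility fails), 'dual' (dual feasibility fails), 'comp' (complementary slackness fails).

Gradient of f: grad f(x) = Q x + c = (0, -1)
Constraint values g_i(x) = a_i^T x - b_i:
  g_1((1, -3)) = 0
Stationarity residual: grad f(x) + sum_i lambda_i a_i = (0, 0)
  -> stationarity OK
Primal feasibility (all g_i <= 0): OK
Dual feasibility (all lambda_i >= 0): FAILS
Complementary slackness (lambda_i * g_i(x) = 0 for all i): OK

Verdict: the first failing condition is dual_feasibility -> dual.

dual


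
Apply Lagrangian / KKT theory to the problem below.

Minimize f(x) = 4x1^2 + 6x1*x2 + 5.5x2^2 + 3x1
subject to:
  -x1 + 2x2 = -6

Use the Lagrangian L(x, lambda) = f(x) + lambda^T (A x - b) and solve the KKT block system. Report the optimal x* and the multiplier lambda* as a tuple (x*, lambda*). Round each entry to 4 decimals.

Form the Lagrangian:
  L(x, lambda) = (1/2) x^T Q x + c^T x + lambda^T (A x - b)
Stationarity (grad_x L = 0): Q x + c + A^T lambda = 0.
Primal feasibility: A x = b.

This gives the KKT block system:
  [ Q   A^T ] [ x     ]   [-c ]
  [ A    0  ] [ lambda ] = [ b ]

Solving the linear system:
  x*      = (1.8806, -2.0597)
  lambda* = (5.6866)
  f(x*)   = 19.8806

x* = (1.8806, -2.0597), lambda* = (5.6866)


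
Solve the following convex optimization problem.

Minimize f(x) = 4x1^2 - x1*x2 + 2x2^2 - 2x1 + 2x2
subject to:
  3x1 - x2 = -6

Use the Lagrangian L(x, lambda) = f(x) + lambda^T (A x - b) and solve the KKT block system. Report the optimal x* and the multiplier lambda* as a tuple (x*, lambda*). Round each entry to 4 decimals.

Form the Lagrangian:
  L(x, lambda) = (1/2) x^T Q x + c^T x + lambda^T (A x - b)
Stationarity (grad_x L = 0): Q x + c + A^T lambda = 0.
Primal feasibility: A x = b.

This gives the KKT block system:
  [ Q   A^T ] [ x     ]   [-c ]
  [ A    0  ] [ lambda ] = [ b ]

Solving the linear system:
  x*      = (-1.8421, 0.4737)
  lambda* = (5.7368)
  f(x*)   = 19.5263

x* = (-1.8421, 0.4737), lambda* = (5.7368)


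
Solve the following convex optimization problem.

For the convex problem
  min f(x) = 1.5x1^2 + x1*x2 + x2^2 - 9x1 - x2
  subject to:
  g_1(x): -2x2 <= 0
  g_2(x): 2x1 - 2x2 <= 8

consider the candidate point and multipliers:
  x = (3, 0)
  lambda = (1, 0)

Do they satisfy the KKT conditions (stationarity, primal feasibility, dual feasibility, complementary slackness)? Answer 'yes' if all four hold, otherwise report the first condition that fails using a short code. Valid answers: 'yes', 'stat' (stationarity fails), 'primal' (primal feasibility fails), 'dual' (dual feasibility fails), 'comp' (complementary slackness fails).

Gradient of f: grad f(x) = Q x + c = (0, 2)
Constraint values g_i(x) = a_i^T x - b_i:
  g_1((3, 0)) = 0
  g_2((3, 0)) = -2
Stationarity residual: grad f(x) + sum_i lambda_i a_i = (0, 0)
  -> stationarity OK
Primal feasibility (all g_i <= 0): OK
Dual feasibility (all lambda_i >= 0): OK
Complementary slackness (lambda_i * g_i(x) = 0 for all i): OK

Verdict: yes, KKT holds.

yes


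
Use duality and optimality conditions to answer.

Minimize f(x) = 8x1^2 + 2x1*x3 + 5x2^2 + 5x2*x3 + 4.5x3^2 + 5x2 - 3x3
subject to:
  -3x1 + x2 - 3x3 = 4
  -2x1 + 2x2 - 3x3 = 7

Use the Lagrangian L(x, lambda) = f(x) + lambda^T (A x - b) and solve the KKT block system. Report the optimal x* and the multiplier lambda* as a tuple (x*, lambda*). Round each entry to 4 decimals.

Form the Lagrangian:
  L(x, lambda) = (1/2) x^T Q x + c^T x + lambda^T (A x - b)
Stationarity (grad_x L = 0): Q x + c + A^T lambda = 0.
Primal feasibility: A x = b.

This gives the KKT block system:
  [ Q   A^T ] [ x     ]   [-c ]
  [ A    0  ] [ lambda ] = [ b ]

Solving the linear system:
  x*      = (0.92, 2.08, -1.56)
  lambda* = (14.8, -16.4)
  f(x*)   = 35.34

x* = (0.92, 2.08, -1.56), lambda* = (14.8, -16.4)


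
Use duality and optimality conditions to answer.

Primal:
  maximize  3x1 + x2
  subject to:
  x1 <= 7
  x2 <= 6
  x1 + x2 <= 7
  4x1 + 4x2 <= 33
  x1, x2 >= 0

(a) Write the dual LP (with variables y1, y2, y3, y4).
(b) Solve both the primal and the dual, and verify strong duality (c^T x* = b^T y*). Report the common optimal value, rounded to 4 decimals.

The standard primal-dual pair for 'max c^T x s.t. A x <= b, x >= 0' is:
  Dual:  min b^T y  s.t.  A^T y >= c,  y >= 0.

So the dual LP is:
  minimize  7y1 + 6y2 + 7y3 + 33y4
  subject to:
    y1 + y3 + 4y4 >= 3
    y2 + y3 + 4y4 >= 1
    y1, y2, y3, y4 >= 0

Solving the primal: x* = (7, 0).
  primal value c^T x* = 21.
Solving the dual: y* = (2, 0, 1, 0).
  dual value b^T y* = 21.
Strong duality: c^T x* = b^T y*. Confirmed.

21


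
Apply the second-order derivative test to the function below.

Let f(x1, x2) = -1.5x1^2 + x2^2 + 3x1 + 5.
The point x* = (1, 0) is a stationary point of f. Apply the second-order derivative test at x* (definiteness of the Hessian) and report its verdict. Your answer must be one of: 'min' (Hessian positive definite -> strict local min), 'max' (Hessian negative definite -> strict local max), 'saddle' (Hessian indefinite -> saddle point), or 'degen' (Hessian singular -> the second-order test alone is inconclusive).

Compute the Hessian H = grad^2 f:
  H = [[-3, 0], [0, 2]]
Verify stationarity: grad f(x*) = H x* + g = (0, 0).
Eigenvalues of H: -3, 2.
Eigenvalues have mixed signs, so H is indefinite -> x* is a saddle point.

saddle


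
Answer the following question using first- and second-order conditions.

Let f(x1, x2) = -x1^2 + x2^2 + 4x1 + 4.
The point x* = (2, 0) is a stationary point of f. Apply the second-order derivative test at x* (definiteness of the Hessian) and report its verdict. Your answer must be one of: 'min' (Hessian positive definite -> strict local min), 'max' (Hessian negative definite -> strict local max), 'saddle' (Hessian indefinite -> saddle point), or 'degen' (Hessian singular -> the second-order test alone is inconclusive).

Compute the Hessian H = grad^2 f:
  H = [[-2, 0], [0, 2]]
Verify stationarity: grad f(x*) = H x* + g = (0, 0).
Eigenvalues of H: -2, 2.
Eigenvalues have mixed signs, so H is indefinite -> x* is a saddle point.

saddle


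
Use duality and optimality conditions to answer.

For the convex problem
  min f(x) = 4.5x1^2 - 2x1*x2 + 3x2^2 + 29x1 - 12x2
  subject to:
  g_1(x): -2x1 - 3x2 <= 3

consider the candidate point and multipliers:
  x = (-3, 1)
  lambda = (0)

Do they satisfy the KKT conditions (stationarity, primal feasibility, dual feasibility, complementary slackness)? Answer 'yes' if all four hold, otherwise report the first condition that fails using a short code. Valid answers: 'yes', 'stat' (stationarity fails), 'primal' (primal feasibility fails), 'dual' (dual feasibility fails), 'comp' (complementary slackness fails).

Gradient of f: grad f(x) = Q x + c = (0, 0)
Constraint values g_i(x) = a_i^T x - b_i:
  g_1((-3, 1)) = 0
Stationarity residual: grad f(x) + sum_i lambda_i a_i = (0, 0)
  -> stationarity OK
Primal feasibility (all g_i <= 0): OK
Dual feasibility (all lambda_i >= 0): OK
Complementary slackness (lambda_i * g_i(x) = 0 for all i): OK

Verdict: yes, KKT holds.

yes


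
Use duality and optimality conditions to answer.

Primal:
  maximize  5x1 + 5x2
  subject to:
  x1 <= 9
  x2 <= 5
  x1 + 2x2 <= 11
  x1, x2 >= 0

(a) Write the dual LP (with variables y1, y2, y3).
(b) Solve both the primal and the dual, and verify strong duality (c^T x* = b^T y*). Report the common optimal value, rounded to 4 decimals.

The standard primal-dual pair for 'max c^T x s.t. A x <= b, x >= 0' is:
  Dual:  min b^T y  s.t.  A^T y >= c,  y >= 0.

So the dual LP is:
  minimize  9y1 + 5y2 + 11y3
  subject to:
    y1 + y3 >= 5
    y2 + 2y3 >= 5
    y1, y2, y3 >= 0

Solving the primal: x* = (9, 1).
  primal value c^T x* = 50.
Solving the dual: y* = (2.5, 0, 2.5).
  dual value b^T y* = 50.
Strong duality: c^T x* = b^T y*. Confirmed.

50


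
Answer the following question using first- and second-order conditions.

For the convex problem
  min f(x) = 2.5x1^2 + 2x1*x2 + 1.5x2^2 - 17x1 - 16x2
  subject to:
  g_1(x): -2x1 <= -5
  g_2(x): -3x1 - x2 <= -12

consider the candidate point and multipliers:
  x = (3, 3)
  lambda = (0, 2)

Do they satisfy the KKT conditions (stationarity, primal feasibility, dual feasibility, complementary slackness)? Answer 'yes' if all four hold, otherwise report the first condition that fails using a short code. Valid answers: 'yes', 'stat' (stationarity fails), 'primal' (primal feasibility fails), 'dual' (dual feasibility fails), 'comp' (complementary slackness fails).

Gradient of f: grad f(x) = Q x + c = (4, -1)
Constraint values g_i(x) = a_i^T x - b_i:
  g_1((3, 3)) = -1
  g_2((3, 3)) = 0
Stationarity residual: grad f(x) + sum_i lambda_i a_i = (-2, -3)
  -> stationarity FAILS
Primal feasibility (all g_i <= 0): OK
Dual feasibility (all lambda_i >= 0): OK
Complementary slackness (lambda_i * g_i(x) = 0 for all i): OK

Verdict: the first failing condition is stationarity -> stat.

stat


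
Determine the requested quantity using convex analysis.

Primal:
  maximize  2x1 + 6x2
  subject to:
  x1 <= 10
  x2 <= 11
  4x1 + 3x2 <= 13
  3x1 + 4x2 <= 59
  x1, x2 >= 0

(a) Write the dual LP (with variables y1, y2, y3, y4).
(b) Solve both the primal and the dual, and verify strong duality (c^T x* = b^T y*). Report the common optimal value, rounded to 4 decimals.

The standard primal-dual pair for 'max c^T x s.t. A x <= b, x >= 0' is:
  Dual:  min b^T y  s.t.  A^T y >= c,  y >= 0.

So the dual LP is:
  minimize  10y1 + 11y2 + 13y3 + 59y4
  subject to:
    y1 + 4y3 + 3y4 >= 2
    y2 + 3y3 + 4y4 >= 6
    y1, y2, y3, y4 >= 0

Solving the primal: x* = (0, 4.3333).
  primal value c^T x* = 26.
Solving the dual: y* = (0, 0, 2, 0).
  dual value b^T y* = 26.
Strong duality: c^T x* = b^T y*. Confirmed.

26


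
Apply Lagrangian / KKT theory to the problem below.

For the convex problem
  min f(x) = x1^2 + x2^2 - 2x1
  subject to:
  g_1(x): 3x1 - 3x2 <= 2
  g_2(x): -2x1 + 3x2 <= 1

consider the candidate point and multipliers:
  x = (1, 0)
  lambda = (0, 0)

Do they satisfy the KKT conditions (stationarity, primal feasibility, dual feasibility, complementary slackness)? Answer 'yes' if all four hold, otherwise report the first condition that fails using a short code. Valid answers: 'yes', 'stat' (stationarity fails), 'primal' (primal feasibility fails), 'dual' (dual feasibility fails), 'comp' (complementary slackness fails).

Gradient of f: grad f(x) = Q x + c = (0, 0)
Constraint values g_i(x) = a_i^T x - b_i:
  g_1((1, 0)) = 1
  g_2((1, 0)) = -3
Stationarity residual: grad f(x) + sum_i lambda_i a_i = (0, 0)
  -> stationarity OK
Primal feasibility (all g_i <= 0): FAILS
Dual feasibility (all lambda_i >= 0): OK
Complementary slackness (lambda_i * g_i(x) = 0 for all i): OK

Verdict: the first failing condition is primal_feasibility -> primal.

primal


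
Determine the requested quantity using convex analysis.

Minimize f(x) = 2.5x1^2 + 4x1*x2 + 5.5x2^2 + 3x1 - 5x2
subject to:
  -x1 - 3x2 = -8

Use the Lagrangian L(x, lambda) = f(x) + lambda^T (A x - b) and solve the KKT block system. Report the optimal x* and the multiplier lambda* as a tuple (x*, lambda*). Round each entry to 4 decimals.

Form the Lagrangian:
  L(x, lambda) = (1/2) x^T Q x + c^T x + lambda^T (A x - b)
Stationarity (grad_x L = 0): Q x + c + A^T lambda = 0.
Primal feasibility: A x = b.

This gives the KKT block system:
  [ Q   A^T ] [ x     ]   [-c ]
  [ A    0  ] [ lambda ] = [ b ]

Solving the linear system:
  x*      = (-1.5625, 3.1875)
  lambda* = (7.9375)
  f(x*)   = 21.4375

x* = (-1.5625, 3.1875), lambda* = (7.9375)


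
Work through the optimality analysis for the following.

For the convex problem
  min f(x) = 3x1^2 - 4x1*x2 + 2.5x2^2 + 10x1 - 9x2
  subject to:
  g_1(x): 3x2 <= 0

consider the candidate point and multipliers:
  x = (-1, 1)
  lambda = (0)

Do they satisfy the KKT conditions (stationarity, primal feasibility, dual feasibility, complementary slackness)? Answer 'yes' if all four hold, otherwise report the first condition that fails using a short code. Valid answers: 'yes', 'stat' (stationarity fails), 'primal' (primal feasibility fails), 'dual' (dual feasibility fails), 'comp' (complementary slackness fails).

Gradient of f: grad f(x) = Q x + c = (0, 0)
Constraint values g_i(x) = a_i^T x - b_i:
  g_1((-1, 1)) = 3
Stationarity residual: grad f(x) + sum_i lambda_i a_i = (0, 0)
  -> stationarity OK
Primal feasibility (all g_i <= 0): FAILS
Dual feasibility (all lambda_i >= 0): OK
Complementary slackness (lambda_i * g_i(x) = 0 for all i): OK

Verdict: the first failing condition is primal_feasibility -> primal.

primal


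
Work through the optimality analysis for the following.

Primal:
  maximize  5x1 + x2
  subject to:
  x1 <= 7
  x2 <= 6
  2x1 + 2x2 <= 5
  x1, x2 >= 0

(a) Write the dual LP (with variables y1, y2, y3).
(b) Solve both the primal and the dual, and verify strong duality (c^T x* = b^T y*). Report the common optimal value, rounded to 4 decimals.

The standard primal-dual pair for 'max c^T x s.t. A x <= b, x >= 0' is:
  Dual:  min b^T y  s.t.  A^T y >= c,  y >= 0.

So the dual LP is:
  minimize  7y1 + 6y2 + 5y3
  subject to:
    y1 + 2y3 >= 5
    y2 + 2y3 >= 1
    y1, y2, y3 >= 0

Solving the primal: x* = (2.5, 0).
  primal value c^T x* = 12.5.
Solving the dual: y* = (0, 0, 2.5).
  dual value b^T y* = 12.5.
Strong duality: c^T x* = b^T y*. Confirmed.

12.5


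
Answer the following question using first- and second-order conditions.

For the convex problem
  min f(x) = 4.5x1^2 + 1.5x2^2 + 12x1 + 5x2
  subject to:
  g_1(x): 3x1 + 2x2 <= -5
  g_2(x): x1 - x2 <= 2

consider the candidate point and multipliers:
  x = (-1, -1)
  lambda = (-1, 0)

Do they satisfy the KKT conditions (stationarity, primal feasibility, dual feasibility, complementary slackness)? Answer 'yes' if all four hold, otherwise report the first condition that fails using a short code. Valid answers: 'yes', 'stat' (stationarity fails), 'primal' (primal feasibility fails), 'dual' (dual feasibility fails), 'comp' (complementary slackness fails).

Gradient of f: grad f(x) = Q x + c = (3, 2)
Constraint values g_i(x) = a_i^T x - b_i:
  g_1((-1, -1)) = 0
  g_2((-1, -1)) = -2
Stationarity residual: grad f(x) + sum_i lambda_i a_i = (0, 0)
  -> stationarity OK
Primal feasibility (all g_i <= 0): OK
Dual feasibility (all lambda_i >= 0): FAILS
Complementary slackness (lambda_i * g_i(x) = 0 for all i): OK

Verdict: the first failing condition is dual_feasibility -> dual.

dual


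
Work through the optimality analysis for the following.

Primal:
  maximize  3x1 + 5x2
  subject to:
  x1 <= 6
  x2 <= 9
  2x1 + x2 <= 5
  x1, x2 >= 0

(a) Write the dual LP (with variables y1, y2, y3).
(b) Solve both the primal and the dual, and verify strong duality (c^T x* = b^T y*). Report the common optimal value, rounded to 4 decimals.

The standard primal-dual pair for 'max c^T x s.t. A x <= b, x >= 0' is:
  Dual:  min b^T y  s.t.  A^T y >= c,  y >= 0.

So the dual LP is:
  minimize  6y1 + 9y2 + 5y3
  subject to:
    y1 + 2y3 >= 3
    y2 + y3 >= 5
    y1, y2, y3 >= 0

Solving the primal: x* = (0, 5).
  primal value c^T x* = 25.
Solving the dual: y* = (0, 0, 5).
  dual value b^T y* = 25.
Strong duality: c^T x* = b^T y*. Confirmed.

25


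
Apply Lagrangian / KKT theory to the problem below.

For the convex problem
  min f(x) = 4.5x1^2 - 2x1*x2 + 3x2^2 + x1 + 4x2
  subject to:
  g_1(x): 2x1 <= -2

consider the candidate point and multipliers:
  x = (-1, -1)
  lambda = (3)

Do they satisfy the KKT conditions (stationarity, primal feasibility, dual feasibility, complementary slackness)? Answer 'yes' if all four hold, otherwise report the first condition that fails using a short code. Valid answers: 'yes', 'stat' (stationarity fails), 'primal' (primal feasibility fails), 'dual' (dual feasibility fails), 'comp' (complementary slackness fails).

Gradient of f: grad f(x) = Q x + c = (-6, 0)
Constraint values g_i(x) = a_i^T x - b_i:
  g_1((-1, -1)) = 0
Stationarity residual: grad f(x) + sum_i lambda_i a_i = (0, 0)
  -> stationarity OK
Primal feasibility (all g_i <= 0): OK
Dual feasibility (all lambda_i >= 0): OK
Complementary slackness (lambda_i * g_i(x) = 0 for all i): OK

Verdict: yes, KKT holds.

yes


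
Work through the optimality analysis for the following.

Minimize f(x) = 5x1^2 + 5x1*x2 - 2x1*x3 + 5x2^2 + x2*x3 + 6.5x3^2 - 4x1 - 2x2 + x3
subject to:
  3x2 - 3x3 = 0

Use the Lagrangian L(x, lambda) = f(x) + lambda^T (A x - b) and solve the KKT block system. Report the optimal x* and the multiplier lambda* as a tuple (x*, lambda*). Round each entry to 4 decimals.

Form the Lagrangian:
  L(x, lambda) = (1/2) x^T Q x + c^T x + lambda^T (A x - b)
Stationarity (grad_x L = 0): Q x + c + A^T lambda = 0.
Primal feasibility: A x = b.

This gives the KKT block system:
  [ Q   A^T ] [ x     ]   [-c ]
  [ A    0  ] [ lambda ] = [ b ]

Solving the linear system:
  x*      = (0.4025, -0.0083, -0.0083)
  lambda* = (0.0263)
  f(x*)   = -0.8008

x* = (0.4025, -0.0083, -0.0083), lambda* = (0.0263)


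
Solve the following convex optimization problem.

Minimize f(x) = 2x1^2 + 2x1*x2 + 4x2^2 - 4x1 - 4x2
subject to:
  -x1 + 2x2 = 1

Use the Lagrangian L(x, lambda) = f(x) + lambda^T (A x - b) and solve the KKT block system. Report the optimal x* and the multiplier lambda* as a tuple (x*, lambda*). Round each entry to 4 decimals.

Form the Lagrangian:
  L(x, lambda) = (1/2) x^T Q x + c^T x + lambda^T (A x - b)
Stationarity (grad_x L = 0): Q x + c + A^T lambda = 0.
Primal feasibility: A x = b.

This gives the KKT block system:
  [ Q   A^T ] [ x     ]   [-c ]
  [ A    0  ] [ lambda ] = [ b ]

Solving the linear system:
  x*      = (0.375, 0.6875)
  lambda* = (-1.125)
  f(x*)   = -1.5625

x* = (0.375, 0.6875), lambda* = (-1.125)


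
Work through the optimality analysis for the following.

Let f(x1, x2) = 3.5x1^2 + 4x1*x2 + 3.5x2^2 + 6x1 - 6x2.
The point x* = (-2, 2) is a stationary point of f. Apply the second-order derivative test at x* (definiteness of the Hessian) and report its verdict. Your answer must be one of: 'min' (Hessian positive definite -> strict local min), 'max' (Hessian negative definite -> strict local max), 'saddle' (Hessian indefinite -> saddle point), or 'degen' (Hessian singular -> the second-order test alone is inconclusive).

Compute the Hessian H = grad^2 f:
  H = [[7, 4], [4, 7]]
Verify stationarity: grad f(x*) = H x* + g = (0, 0).
Eigenvalues of H: 3, 11.
Both eigenvalues > 0, so H is positive definite -> x* is a strict local min.

min


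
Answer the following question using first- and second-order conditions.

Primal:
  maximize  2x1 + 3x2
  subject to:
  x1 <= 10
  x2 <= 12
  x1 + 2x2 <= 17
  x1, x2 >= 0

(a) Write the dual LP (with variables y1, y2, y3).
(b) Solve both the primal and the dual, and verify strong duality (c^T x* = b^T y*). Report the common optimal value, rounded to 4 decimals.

The standard primal-dual pair for 'max c^T x s.t. A x <= b, x >= 0' is:
  Dual:  min b^T y  s.t.  A^T y >= c,  y >= 0.

So the dual LP is:
  minimize  10y1 + 12y2 + 17y3
  subject to:
    y1 + y3 >= 2
    y2 + 2y3 >= 3
    y1, y2, y3 >= 0

Solving the primal: x* = (10, 3.5).
  primal value c^T x* = 30.5.
Solving the dual: y* = (0.5, 0, 1.5).
  dual value b^T y* = 30.5.
Strong duality: c^T x* = b^T y*. Confirmed.

30.5


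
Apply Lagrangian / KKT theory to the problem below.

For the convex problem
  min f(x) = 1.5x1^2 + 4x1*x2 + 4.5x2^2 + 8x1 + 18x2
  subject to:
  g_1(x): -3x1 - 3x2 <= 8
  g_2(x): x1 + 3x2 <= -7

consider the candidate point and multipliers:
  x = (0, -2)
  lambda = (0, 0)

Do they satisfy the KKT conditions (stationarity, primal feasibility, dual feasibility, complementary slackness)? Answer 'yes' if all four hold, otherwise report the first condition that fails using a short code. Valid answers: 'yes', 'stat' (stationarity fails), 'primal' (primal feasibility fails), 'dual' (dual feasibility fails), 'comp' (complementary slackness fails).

Gradient of f: grad f(x) = Q x + c = (0, 0)
Constraint values g_i(x) = a_i^T x - b_i:
  g_1((0, -2)) = -2
  g_2((0, -2)) = 1
Stationarity residual: grad f(x) + sum_i lambda_i a_i = (0, 0)
  -> stationarity OK
Primal feasibility (all g_i <= 0): FAILS
Dual feasibility (all lambda_i >= 0): OK
Complementary slackness (lambda_i * g_i(x) = 0 for all i): OK

Verdict: the first failing condition is primal_feasibility -> primal.

primal


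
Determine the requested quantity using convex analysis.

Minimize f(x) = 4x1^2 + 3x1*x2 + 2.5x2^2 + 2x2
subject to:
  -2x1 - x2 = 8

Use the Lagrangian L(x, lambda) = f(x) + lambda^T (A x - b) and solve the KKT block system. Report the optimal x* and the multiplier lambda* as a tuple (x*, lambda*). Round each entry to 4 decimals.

Form the Lagrangian:
  L(x, lambda) = (1/2) x^T Q x + c^T x + lambda^T (A x - b)
Stationarity (grad_x L = 0): Q x + c + A^T lambda = 0.
Primal feasibility: A x = b.

This gives the KKT block system:
  [ Q   A^T ] [ x     ]   [-c ]
  [ A    0  ] [ lambda ] = [ b ]

Solving the linear system:
  x*      = (-3.25, -1.5)
  lambda* = (-15.25)
  f(x*)   = 59.5

x* = (-3.25, -1.5), lambda* = (-15.25)


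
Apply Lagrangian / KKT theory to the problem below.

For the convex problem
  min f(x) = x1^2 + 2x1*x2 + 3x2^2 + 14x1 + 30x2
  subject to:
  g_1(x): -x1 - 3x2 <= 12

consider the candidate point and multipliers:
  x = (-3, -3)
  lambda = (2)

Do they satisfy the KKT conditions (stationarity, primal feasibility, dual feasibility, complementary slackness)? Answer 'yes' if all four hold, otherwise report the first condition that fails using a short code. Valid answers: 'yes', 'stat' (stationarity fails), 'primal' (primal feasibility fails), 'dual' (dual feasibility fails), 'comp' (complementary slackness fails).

Gradient of f: grad f(x) = Q x + c = (2, 6)
Constraint values g_i(x) = a_i^T x - b_i:
  g_1((-3, -3)) = 0
Stationarity residual: grad f(x) + sum_i lambda_i a_i = (0, 0)
  -> stationarity OK
Primal feasibility (all g_i <= 0): OK
Dual feasibility (all lambda_i >= 0): OK
Complementary slackness (lambda_i * g_i(x) = 0 for all i): OK

Verdict: yes, KKT holds.

yes


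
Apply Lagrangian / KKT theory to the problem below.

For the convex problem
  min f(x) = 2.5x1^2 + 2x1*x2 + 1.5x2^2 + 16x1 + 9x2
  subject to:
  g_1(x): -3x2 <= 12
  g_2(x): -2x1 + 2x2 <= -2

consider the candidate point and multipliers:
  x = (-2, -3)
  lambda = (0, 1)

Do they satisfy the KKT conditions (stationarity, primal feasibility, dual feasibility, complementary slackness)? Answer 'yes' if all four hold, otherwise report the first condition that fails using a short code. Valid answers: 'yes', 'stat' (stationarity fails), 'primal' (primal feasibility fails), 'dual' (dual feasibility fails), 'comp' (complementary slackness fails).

Gradient of f: grad f(x) = Q x + c = (0, -4)
Constraint values g_i(x) = a_i^T x - b_i:
  g_1((-2, -3)) = -3
  g_2((-2, -3)) = 0
Stationarity residual: grad f(x) + sum_i lambda_i a_i = (-2, -2)
  -> stationarity FAILS
Primal feasibility (all g_i <= 0): OK
Dual feasibility (all lambda_i >= 0): OK
Complementary slackness (lambda_i * g_i(x) = 0 for all i): OK

Verdict: the first failing condition is stationarity -> stat.

stat


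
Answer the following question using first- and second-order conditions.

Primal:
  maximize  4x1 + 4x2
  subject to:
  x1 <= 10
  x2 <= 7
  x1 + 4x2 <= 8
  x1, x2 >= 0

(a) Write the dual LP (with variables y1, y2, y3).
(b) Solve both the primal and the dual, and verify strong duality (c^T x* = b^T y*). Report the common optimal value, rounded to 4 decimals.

The standard primal-dual pair for 'max c^T x s.t. A x <= b, x >= 0' is:
  Dual:  min b^T y  s.t.  A^T y >= c,  y >= 0.

So the dual LP is:
  minimize  10y1 + 7y2 + 8y3
  subject to:
    y1 + y3 >= 4
    y2 + 4y3 >= 4
    y1, y2, y3 >= 0

Solving the primal: x* = (8, 0).
  primal value c^T x* = 32.
Solving the dual: y* = (0, 0, 4).
  dual value b^T y* = 32.
Strong duality: c^T x* = b^T y*. Confirmed.

32


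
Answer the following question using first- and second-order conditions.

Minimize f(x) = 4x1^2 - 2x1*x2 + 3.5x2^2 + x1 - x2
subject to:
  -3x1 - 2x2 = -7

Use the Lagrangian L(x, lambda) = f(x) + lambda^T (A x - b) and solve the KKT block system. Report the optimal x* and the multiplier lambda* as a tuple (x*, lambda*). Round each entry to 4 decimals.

Form the Lagrangian:
  L(x, lambda) = (1/2) x^T Q x + c^T x + lambda^T (A x - b)
Stationarity (grad_x L = 0): Q x + c + A^T lambda = 0.
Primal feasibility: A x = b.

This gives the KKT block system:
  [ Q   A^T ] [ x     ]   [-c ]
  [ A    0  ] [ lambda ] = [ b ]

Solving the linear system:
  x*      = (1.3866, 1.4202)
  lambda* = (3.084)
  f(x*)   = 10.7773

x* = (1.3866, 1.4202), lambda* = (3.084)


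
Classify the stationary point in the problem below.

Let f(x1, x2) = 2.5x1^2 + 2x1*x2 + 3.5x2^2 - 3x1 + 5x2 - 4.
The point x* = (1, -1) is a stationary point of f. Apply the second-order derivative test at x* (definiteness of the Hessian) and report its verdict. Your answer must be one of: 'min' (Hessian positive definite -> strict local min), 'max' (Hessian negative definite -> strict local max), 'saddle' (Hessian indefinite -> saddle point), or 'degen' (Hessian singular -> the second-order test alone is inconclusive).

Compute the Hessian H = grad^2 f:
  H = [[5, 2], [2, 7]]
Verify stationarity: grad f(x*) = H x* + g = (0, 0).
Eigenvalues of H: 3.7639, 8.2361.
Both eigenvalues > 0, so H is positive definite -> x* is a strict local min.

min


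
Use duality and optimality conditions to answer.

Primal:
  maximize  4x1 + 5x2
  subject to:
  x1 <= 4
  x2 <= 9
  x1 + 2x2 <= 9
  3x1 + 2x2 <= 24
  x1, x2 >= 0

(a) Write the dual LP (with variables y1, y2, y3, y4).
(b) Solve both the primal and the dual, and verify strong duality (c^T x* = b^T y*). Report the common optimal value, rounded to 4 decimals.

The standard primal-dual pair for 'max c^T x s.t. A x <= b, x >= 0' is:
  Dual:  min b^T y  s.t.  A^T y >= c,  y >= 0.

So the dual LP is:
  minimize  4y1 + 9y2 + 9y3 + 24y4
  subject to:
    y1 + y3 + 3y4 >= 4
    y2 + 2y3 + 2y4 >= 5
    y1, y2, y3, y4 >= 0

Solving the primal: x* = (4, 2.5).
  primal value c^T x* = 28.5.
Solving the dual: y* = (1.5, 0, 2.5, 0).
  dual value b^T y* = 28.5.
Strong duality: c^T x* = b^T y*. Confirmed.

28.5


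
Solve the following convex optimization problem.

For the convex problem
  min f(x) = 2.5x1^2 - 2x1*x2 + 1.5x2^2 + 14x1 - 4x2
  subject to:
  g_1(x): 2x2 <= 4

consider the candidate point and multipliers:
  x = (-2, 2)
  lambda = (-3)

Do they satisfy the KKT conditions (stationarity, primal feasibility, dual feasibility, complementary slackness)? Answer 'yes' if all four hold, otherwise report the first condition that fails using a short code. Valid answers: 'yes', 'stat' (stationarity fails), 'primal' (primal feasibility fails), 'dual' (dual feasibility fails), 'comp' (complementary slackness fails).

Gradient of f: grad f(x) = Q x + c = (0, 6)
Constraint values g_i(x) = a_i^T x - b_i:
  g_1((-2, 2)) = 0
Stationarity residual: grad f(x) + sum_i lambda_i a_i = (0, 0)
  -> stationarity OK
Primal feasibility (all g_i <= 0): OK
Dual feasibility (all lambda_i >= 0): FAILS
Complementary slackness (lambda_i * g_i(x) = 0 for all i): OK

Verdict: the first failing condition is dual_feasibility -> dual.

dual


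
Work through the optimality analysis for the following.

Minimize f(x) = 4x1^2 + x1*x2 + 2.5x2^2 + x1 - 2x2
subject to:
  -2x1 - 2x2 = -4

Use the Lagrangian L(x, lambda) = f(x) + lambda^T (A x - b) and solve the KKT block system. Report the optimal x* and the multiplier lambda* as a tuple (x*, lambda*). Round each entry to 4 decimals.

Form the Lagrangian:
  L(x, lambda) = (1/2) x^T Q x + c^T x + lambda^T (A x - b)
Stationarity (grad_x L = 0): Q x + c + A^T lambda = 0.
Primal feasibility: A x = b.

This gives the KKT block system:
  [ Q   A^T ] [ x     ]   [-c ]
  [ A    0  ] [ lambda ] = [ b ]

Solving the linear system:
  x*      = (0.4545, 1.5455)
  lambda* = (3.0909)
  f(x*)   = 4.8636

x* = (0.4545, 1.5455), lambda* = (3.0909)


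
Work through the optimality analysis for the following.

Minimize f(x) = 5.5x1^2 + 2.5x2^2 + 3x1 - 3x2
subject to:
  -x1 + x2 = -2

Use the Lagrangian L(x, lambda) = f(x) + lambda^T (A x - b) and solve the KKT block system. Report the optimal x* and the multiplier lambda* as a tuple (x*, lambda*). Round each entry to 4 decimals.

Form the Lagrangian:
  L(x, lambda) = (1/2) x^T Q x + c^T x + lambda^T (A x - b)
Stationarity (grad_x L = 0): Q x + c + A^T lambda = 0.
Primal feasibility: A x = b.

This gives the KKT block system:
  [ Q   A^T ] [ x     ]   [-c ]
  [ A    0  ] [ lambda ] = [ b ]

Solving the linear system:
  x*      = (0.625, -1.375)
  lambda* = (9.875)
  f(x*)   = 12.875

x* = (0.625, -1.375), lambda* = (9.875)


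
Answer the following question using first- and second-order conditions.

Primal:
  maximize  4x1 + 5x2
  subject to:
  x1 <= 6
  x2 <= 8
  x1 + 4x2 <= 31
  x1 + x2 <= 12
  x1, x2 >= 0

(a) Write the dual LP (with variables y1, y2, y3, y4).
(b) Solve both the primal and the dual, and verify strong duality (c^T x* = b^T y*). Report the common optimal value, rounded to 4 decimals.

The standard primal-dual pair for 'max c^T x s.t. A x <= b, x >= 0' is:
  Dual:  min b^T y  s.t.  A^T y >= c,  y >= 0.

So the dual LP is:
  minimize  6y1 + 8y2 + 31y3 + 12y4
  subject to:
    y1 + y3 + y4 >= 4
    y2 + 4y3 + y4 >= 5
    y1, y2, y3, y4 >= 0

Solving the primal: x* = (5.6667, 6.3333).
  primal value c^T x* = 54.3333.
Solving the dual: y* = (0, 0, 0.3333, 3.6667).
  dual value b^T y* = 54.3333.
Strong duality: c^T x* = b^T y*. Confirmed.

54.3333


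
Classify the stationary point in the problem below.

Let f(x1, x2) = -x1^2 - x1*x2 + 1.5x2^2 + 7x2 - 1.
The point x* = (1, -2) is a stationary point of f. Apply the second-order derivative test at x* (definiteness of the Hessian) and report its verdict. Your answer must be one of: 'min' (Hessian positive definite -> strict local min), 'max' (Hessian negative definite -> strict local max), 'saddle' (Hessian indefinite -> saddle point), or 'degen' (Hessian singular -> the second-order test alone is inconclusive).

Compute the Hessian H = grad^2 f:
  H = [[-2, -1], [-1, 3]]
Verify stationarity: grad f(x*) = H x* + g = (0, 0).
Eigenvalues of H: -2.1926, 3.1926.
Eigenvalues have mixed signs, so H is indefinite -> x* is a saddle point.

saddle


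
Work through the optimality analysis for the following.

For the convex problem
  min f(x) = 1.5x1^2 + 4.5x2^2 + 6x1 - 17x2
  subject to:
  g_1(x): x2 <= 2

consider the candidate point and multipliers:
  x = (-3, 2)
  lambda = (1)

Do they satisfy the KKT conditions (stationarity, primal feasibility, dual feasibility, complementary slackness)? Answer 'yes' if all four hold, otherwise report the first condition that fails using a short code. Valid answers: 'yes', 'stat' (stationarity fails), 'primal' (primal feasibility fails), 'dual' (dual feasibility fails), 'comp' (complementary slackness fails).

Gradient of f: grad f(x) = Q x + c = (-3, 1)
Constraint values g_i(x) = a_i^T x - b_i:
  g_1((-3, 2)) = 0
Stationarity residual: grad f(x) + sum_i lambda_i a_i = (-3, 2)
  -> stationarity FAILS
Primal feasibility (all g_i <= 0): OK
Dual feasibility (all lambda_i >= 0): OK
Complementary slackness (lambda_i * g_i(x) = 0 for all i): OK

Verdict: the first failing condition is stationarity -> stat.

stat
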